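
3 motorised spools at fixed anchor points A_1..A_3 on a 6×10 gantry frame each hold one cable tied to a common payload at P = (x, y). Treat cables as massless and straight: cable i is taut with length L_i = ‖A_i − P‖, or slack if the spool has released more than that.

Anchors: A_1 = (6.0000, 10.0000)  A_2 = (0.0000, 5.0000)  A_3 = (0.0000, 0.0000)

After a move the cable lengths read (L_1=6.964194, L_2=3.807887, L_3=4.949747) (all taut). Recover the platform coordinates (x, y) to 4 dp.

expand ‖A_i−P‖²=L_i² and subtract eq 1 (k_i ≔ ‖A_i‖²−L_i²)
k_1 = 36.0000+100.0000−48.5000 = 87.5000
eq1−eq2 → [12.0000  10.0000]·P = 77.0000
eq1−eq3 → [12.0000  20.0000]·P = 112.0000
2×2 solve → P = (3.5000, 3.5000)

(3.5000, 3.5000)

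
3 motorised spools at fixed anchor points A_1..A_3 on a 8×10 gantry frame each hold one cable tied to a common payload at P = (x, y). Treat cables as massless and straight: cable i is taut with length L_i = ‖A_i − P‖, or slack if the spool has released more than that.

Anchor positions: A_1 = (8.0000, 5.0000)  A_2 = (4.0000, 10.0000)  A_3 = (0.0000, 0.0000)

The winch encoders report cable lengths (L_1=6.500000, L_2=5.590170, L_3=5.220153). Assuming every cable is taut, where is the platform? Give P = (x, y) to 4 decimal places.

each cable: (A_i−P)·(A_i−P) = L_i²; let q_i = ‖A_i‖²−L_i²
q_1 = 64.0000+25.0000−42.2500 = 46.7500
row 1: 8.0000x − 10.0000y = -38.0000  (q_2=84.7500)
row 2: 16.0000x + 10.0000y = 74.0000  (q_3=-27.2500)
Cramer on rows 1–2 → x = 1.5000, y = 5.0000

(1.5000, 5.0000)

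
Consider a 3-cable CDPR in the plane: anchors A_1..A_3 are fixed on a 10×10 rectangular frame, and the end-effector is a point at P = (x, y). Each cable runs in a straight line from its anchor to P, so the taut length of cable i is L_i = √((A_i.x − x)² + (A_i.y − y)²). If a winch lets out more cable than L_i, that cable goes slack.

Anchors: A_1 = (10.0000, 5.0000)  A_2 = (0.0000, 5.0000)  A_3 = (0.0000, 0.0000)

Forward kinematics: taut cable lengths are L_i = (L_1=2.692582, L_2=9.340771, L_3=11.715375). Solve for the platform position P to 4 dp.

(9.0000, 7.5000)

expand ‖A_i−P‖²=L_i² and subtract eq 1 (k_i ≔ ‖A_i‖²−L_i²)
k_1 = 100.0000+25.0000−7.2500 = 117.7500
eq1−eq2 → [20.0000  0.0000]·P = 180.0000
eq1−eq3 → [20.0000  10.0000]·P = 255.0000
2×2 solve → P = (9.0000, 7.5000)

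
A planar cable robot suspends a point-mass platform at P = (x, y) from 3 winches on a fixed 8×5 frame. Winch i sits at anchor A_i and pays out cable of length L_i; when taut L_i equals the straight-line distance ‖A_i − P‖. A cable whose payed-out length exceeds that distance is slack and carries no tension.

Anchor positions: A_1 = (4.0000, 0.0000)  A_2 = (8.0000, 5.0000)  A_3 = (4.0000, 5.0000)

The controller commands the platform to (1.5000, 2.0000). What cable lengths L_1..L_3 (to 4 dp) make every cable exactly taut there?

cable 1: Δx=2.5000, Δy=-2.0000; L_1 = √(Δx²+Δy²) = 3.2016
cable 2: Δx=6.5000, Δy=3.0000; L_2 = √(Δx²+Δy²) = 7.1589
cable 3: Δx=2.5000, Δy=3.0000; L_3 = √(Δx²+Δy²) = 3.9051

(3.2016, 7.1589, 3.9051)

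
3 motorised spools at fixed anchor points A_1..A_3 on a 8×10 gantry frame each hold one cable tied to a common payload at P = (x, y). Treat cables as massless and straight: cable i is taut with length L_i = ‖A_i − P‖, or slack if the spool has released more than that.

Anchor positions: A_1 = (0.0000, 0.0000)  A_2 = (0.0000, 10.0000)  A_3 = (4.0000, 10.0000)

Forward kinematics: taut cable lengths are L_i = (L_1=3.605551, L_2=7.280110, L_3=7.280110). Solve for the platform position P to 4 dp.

(2.0000, 3.0000)

each cable: (A_i−P)·(A_i−P) = L_i²; let c_i = ‖A_i‖²−L_i²
c_1 = 0.0000+0.0000−13.0000 = -13.0000
row 1: 0.0000x − 20.0000y = -60.0000  (c_2=47.0000)
row 2: -8.0000x − 20.0000y = -76.0000  (c_3=63.0000)
Cramer on rows 1–2 → x = 2.0000, y = 3.0000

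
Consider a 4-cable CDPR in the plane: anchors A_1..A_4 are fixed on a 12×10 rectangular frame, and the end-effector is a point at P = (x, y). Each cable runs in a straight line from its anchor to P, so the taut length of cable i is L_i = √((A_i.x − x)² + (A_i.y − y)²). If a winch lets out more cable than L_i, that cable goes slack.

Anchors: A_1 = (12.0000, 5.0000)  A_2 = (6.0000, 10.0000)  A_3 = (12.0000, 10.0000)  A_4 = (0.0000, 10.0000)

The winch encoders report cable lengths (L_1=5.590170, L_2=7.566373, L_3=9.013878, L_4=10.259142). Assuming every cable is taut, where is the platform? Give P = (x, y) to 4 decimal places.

(7.0000, 2.5000)

circle eqns → linear via eq_j − eq_1; set c_j = A_j·A_j − L_j²
c_1 = 144.0000+25.0000−31.2500 = 137.7500
12.0000·x − 10.0000·y = c_1−c_2 = 59.0000
0.0000·x − 10.0000·y = c_1−c_3 = -25.0000
24.0000·x − 10.0000·y = c_1−c_4 = 143.0000
solve first two rows → x=7.0000, y=2.5000
check cable 4: ‖A_4−P‖² = 105.2500 ≈ L_4² = 105.2500 ✓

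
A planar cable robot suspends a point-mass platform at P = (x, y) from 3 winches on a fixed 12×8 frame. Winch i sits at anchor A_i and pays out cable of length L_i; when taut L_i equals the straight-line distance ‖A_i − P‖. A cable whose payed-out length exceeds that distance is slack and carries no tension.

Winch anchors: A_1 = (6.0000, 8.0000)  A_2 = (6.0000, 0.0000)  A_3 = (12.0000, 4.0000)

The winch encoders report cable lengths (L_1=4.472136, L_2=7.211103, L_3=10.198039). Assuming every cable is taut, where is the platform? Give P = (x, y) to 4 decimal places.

circle eqns → linear via eq_j − eq_1; set k_j = A_j·A_j − L_j²
k_1 = 36.0000+64.0000−20.0000 = 80.0000
0.0000·x + 16.0000·y = k_1−k_2 = 96.0000
-12.0000·x + 8.0000·y = k_1−k_3 = 24.0000
solve first two rows → x=2.0000, y=6.0000

(2.0000, 6.0000)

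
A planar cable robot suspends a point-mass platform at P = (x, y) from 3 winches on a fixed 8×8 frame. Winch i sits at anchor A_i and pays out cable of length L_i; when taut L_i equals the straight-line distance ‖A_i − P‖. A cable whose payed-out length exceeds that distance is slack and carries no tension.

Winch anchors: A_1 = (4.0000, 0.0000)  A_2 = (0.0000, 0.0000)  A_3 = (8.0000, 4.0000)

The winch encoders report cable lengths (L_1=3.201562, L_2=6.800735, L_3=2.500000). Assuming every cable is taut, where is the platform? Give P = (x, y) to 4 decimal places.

expand ‖A_i−P‖²=L_i² and subtract eq 1 (q_i ≔ ‖A_i‖²−L_i²)
q_1 = 16.0000+0.0000−10.2500 = 5.7500
eq1−eq2 → [8.0000  0.0000]·P = 52.0000
eq1−eq3 → [-8.0000  -8.0000]·P = -68.0000
2×2 solve → P = (6.5000, 2.0000)

(6.5000, 2.0000)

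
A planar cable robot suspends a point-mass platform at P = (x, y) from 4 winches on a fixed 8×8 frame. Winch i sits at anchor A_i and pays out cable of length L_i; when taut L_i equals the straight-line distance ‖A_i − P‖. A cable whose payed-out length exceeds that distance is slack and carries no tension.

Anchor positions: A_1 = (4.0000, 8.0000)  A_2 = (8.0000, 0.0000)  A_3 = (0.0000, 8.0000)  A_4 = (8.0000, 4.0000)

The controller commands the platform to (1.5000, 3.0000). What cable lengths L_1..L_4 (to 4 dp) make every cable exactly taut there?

L_1: Δ = A_1−P = (2.5000, 5.0000) → ‖Δ‖ = √31.2500 = 5.5902
L_2: Δ = A_2−P = (6.5000, -3.0000) → ‖Δ‖ = √51.2500 = 7.1589
L_3: Δ = A_3−P = (-1.5000, 5.0000) → ‖Δ‖ = √27.2500 = 5.2202
L_4: Δ = A_4−P = (6.5000, 1.0000) → ‖Δ‖ = √43.2500 = 6.5765

(5.5902, 7.1589, 5.2202, 6.5765)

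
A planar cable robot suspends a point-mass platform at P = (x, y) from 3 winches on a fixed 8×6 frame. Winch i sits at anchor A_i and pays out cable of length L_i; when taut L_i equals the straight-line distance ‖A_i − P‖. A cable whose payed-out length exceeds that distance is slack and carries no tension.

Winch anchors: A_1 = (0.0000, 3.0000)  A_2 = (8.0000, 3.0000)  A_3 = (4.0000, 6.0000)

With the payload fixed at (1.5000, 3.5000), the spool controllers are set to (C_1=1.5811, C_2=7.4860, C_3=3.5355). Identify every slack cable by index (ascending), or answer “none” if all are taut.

2

cable 1: √((-1.5000)²+(-0.5000)²)=1.5811, C_1=1.5811: taut
cable 2: √((6.5000)²+(-0.5000)²)=6.5192, C_2=7.4860: slack
cable 3: √((2.5000)²+(2.5000)²)=3.5355, C_3=3.5355: taut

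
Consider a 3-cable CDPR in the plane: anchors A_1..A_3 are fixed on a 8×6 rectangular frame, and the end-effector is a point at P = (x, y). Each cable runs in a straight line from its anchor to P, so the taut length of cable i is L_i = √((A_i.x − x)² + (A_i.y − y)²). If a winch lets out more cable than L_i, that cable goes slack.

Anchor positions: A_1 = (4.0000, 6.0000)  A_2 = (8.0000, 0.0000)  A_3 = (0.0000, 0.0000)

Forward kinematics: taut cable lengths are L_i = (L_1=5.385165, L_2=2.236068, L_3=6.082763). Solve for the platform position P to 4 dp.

each cable: (A_i−P)·(A_i−P) = L_i²; let q_i = ‖A_i‖²−L_i²
q_1 = 16.0000+36.0000−29.0000 = 23.0000
row 1: -8.0000x + 12.0000y = -36.0000  (q_2=59.0000)
row 2: 8.0000x + 12.0000y = 60.0000  (q_3=-37.0000)
Cramer on rows 1–2 → x = 6.0000, y = 1.0000

(6.0000, 1.0000)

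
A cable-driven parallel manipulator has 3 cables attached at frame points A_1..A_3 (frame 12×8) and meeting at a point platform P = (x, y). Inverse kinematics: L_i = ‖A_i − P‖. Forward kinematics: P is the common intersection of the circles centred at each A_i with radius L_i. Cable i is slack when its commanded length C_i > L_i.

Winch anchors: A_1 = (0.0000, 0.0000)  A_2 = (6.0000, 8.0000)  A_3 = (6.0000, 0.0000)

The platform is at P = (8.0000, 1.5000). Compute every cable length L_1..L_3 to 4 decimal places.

(8.1394, 6.8007, 2.5000)

L_1: Δ = A_1−P = (-8.0000, -1.5000) → ‖Δ‖ = √66.2500 = 8.1394
L_2: Δ = A_2−P = (-2.0000, 6.5000) → ‖Δ‖ = √46.2500 = 6.8007
L_3: Δ = A_3−P = (-2.0000, -1.5000) → ‖Δ‖ = √6.2500 = 2.5000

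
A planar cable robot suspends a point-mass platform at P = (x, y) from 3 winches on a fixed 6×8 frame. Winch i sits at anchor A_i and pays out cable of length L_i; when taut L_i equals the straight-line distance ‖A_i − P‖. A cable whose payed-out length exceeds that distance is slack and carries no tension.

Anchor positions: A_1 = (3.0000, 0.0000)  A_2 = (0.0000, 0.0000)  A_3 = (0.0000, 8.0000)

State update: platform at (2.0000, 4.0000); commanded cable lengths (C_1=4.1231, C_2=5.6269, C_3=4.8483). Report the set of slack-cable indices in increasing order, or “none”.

2, 3

cable 1: √((1.0000)²+(-4.0000)²)=4.1231, C_1=4.1231: taut
cable 2: √((-2.0000)²+(-4.0000)²)=4.4721, C_2=5.6269: slack
cable 3: √((-2.0000)²+(4.0000)²)=4.4721, C_3=4.8483: slack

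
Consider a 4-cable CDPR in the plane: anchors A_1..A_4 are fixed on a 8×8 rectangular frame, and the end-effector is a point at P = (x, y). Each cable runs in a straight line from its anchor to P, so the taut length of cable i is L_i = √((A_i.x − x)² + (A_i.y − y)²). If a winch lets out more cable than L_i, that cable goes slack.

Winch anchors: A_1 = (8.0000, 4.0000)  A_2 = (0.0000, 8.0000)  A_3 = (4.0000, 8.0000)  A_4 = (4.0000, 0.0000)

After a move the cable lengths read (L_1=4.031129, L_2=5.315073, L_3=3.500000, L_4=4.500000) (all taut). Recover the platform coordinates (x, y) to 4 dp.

(4.0000, 4.5000)

circle eqns → linear via eq_j − eq_1; set q_j = A_j·A_j − L_j²
q_1 = 64.0000+16.0000−16.2500 = 63.7500
16.0000·x − 8.0000·y = q_1−q_2 = 28.0000
8.0000·x − 8.0000·y = q_1−q_3 = -4.0000
8.0000·x + 8.0000·y = q_1−q_4 = 68.0000
solve first two rows → x=4.0000, y=4.5000
check cable 4: ‖A_4−P‖² = 20.2500 ≈ L_4² = 20.2500 ✓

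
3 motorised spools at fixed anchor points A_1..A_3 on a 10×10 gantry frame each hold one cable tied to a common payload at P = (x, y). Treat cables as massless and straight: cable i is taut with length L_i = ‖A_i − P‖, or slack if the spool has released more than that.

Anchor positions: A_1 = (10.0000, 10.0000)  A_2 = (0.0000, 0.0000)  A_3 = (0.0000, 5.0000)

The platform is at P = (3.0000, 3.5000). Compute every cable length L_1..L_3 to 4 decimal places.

(9.5525, 4.6098, 3.3541)

cable 1: Δx=7.0000, Δy=6.5000; L_1 = √(Δx²+Δy²) = 9.5525
cable 2: Δx=-3.0000, Δy=-3.5000; L_2 = √(Δx²+Δy²) = 4.6098
cable 3: Δx=-3.0000, Δy=1.5000; L_3 = √(Δx²+Δy²) = 3.3541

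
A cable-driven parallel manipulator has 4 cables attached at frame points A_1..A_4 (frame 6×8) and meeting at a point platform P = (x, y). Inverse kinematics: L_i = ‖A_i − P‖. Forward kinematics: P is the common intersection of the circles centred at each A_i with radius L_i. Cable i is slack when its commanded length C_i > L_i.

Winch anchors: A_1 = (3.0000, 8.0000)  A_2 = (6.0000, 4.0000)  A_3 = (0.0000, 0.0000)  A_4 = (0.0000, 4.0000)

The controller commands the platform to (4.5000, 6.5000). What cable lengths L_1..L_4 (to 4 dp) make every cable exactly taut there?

(2.1213, 2.9155, 7.9057, 5.1478)

cable 1: Δx=-1.5000, Δy=1.5000; L_1 = √(Δx²+Δy²) = 2.1213
cable 2: Δx=1.5000, Δy=-2.5000; L_2 = √(Δx²+Δy²) = 2.9155
cable 3: Δx=-4.5000, Δy=-6.5000; L_3 = √(Δx²+Δy²) = 7.9057
cable 4: Δx=-4.5000, Δy=-2.5000; L_4 = √(Δx²+Δy²) = 5.1478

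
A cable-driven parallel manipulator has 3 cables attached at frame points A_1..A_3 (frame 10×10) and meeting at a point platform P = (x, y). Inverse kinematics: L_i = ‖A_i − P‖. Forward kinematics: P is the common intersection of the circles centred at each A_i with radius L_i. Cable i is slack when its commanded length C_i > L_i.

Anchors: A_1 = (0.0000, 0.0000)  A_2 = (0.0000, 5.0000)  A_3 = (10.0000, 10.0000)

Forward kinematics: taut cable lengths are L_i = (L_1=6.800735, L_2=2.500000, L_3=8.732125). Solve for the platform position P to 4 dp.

circle eqns → linear via eq_j − eq_1; set c_j = A_j·A_j − L_j²
c_1 = 0.0000+0.0000−46.2500 = -46.2500
0.0000·x − 10.0000·y = c_1−c_2 = -65.0000
-20.0000·x − 20.0000·y = c_1−c_3 = -170.0000
solve first two rows → x=2.0000, y=6.5000

(2.0000, 6.5000)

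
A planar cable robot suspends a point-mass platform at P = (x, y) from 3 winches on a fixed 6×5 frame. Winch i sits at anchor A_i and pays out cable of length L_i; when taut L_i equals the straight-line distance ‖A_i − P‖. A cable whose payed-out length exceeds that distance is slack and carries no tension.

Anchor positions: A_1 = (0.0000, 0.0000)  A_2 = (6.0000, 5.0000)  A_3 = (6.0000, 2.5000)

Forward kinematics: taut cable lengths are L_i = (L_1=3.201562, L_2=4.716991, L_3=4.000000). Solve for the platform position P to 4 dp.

(2.0000, 2.5000)

each cable: (A_i−P)·(A_i−P) = L_i²; let q_i = ‖A_i‖²−L_i²
q_1 = 0.0000+0.0000−10.2500 = -10.2500
row 1: -12.0000x − 10.0000y = -49.0000  (q_2=38.7500)
row 2: -12.0000x − 5.0000y = -36.5000  (q_3=26.2500)
Cramer on rows 1–2 → x = 2.0000, y = 2.5000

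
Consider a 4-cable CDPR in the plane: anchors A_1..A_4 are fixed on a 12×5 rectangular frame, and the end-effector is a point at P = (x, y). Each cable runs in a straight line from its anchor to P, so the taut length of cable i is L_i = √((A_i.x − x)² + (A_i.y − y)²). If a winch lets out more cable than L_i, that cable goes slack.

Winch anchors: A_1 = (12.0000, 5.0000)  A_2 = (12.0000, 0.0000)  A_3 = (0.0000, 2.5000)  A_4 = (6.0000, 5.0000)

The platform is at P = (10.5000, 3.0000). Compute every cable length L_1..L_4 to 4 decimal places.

(2.5000, 3.3541, 10.5119, 4.9244)

cable 1: Δx=1.5000, Δy=2.0000; L_1 = √(Δx²+Δy²) = 2.5000
cable 2: Δx=1.5000, Δy=-3.0000; L_2 = √(Δx²+Δy²) = 3.3541
cable 3: Δx=-10.5000, Δy=-0.5000; L_3 = √(Δx²+Δy²) = 10.5119
cable 4: Δx=-4.5000, Δy=2.0000; L_4 = √(Δx²+Δy²) = 4.9244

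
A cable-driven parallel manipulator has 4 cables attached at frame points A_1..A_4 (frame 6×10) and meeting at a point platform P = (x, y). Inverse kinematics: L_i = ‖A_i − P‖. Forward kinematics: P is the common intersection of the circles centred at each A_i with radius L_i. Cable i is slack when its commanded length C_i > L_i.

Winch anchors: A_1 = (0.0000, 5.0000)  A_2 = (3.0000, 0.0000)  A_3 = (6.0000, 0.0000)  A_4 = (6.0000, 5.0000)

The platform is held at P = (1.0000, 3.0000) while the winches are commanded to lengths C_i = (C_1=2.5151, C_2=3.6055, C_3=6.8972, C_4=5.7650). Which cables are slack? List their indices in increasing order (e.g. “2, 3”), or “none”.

1, 3, 4

cable 1: √((-1.0000)²+(2.0000)²)=2.2361, C_1=2.5151: slack
cable 2: √((2.0000)²+(-3.0000)²)=3.6056, C_2=3.6055: taut
cable 3: √((5.0000)²+(-3.0000)²)=5.8310, C_3=6.8972: slack
cable 4: √((5.0000)²+(2.0000)²)=5.3852, C_4=5.7650: slack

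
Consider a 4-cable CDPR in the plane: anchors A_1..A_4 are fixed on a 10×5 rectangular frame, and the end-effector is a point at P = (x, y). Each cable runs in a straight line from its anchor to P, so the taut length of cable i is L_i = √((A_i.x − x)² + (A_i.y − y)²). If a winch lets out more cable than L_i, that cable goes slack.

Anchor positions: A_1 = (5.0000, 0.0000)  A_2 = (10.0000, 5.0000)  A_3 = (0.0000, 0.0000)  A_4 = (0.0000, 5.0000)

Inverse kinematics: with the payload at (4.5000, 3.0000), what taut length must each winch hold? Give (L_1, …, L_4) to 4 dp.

cable 1: Δx=0.5000, Δy=-3.0000; L_1 = √(Δx²+Δy²) = 3.0414
cable 2: Δx=5.5000, Δy=2.0000; L_2 = √(Δx²+Δy²) = 5.8523
cable 3: Δx=-4.5000, Δy=-3.0000; L_3 = √(Δx²+Δy²) = 5.4083
cable 4: Δx=-4.5000, Δy=2.0000; L_4 = √(Δx²+Δy²) = 4.9244

(3.0414, 5.8523, 5.4083, 4.9244)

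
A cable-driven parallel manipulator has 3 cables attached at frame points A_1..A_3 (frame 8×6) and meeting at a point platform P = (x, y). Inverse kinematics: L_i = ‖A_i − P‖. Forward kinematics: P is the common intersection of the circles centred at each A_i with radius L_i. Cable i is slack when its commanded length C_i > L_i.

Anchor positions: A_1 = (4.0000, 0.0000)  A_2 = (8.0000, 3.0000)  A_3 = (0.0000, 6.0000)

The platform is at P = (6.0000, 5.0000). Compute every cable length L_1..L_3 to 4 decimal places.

L_1: Δ = A_1−P = (-2.0000, -5.0000) → ‖Δ‖ = √29.0000 = 5.3852
L_2: Δ = A_2−P = (2.0000, -2.0000) → ‖Δ‖ = √8.0000 = 2.8284
L_3: Δ = A_3−P = (-6.0000, 1.0000) → ‖Δ‖ = √37.0000 = 6.0828

(5.3852, 2.8284, 6.0828)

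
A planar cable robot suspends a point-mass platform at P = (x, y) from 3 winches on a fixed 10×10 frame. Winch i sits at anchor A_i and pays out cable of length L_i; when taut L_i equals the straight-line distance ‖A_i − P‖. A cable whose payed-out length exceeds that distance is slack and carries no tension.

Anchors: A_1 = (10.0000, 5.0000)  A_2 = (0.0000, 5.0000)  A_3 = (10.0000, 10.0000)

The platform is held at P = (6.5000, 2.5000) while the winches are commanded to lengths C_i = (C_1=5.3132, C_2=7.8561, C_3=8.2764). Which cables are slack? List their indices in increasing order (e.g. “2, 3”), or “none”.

cable 1: L_1 = ‖A_1−P‖ = 4.3012;  C_1 = 5.3132 → slack
cable 2: L_2 = ‖A_2−P‖ = 6.9642;  C_2 = 7.8561 → slack
cable 3: L_3 = ‖A_3−P‖ = 8.2765;  C_3 = 8.2764 → taut

1, 2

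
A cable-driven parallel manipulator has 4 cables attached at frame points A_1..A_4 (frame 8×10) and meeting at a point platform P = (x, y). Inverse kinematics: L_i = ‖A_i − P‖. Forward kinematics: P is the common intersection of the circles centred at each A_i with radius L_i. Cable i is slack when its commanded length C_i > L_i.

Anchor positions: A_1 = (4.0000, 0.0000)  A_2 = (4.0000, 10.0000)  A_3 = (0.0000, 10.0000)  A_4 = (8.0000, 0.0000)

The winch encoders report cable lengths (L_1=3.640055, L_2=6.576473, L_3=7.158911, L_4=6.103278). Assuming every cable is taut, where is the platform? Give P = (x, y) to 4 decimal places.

circle eqns → linear via eq_j − eq_1; set c_j = A_j·A_j − L_j²
c_1 = 16.0000+0.0000−13.2500 = 2.7500
0.0000·x − 20.0000·y = c_1−c_2 = -70.0000
8.0000·x − 20.0000·y = c_1−c_3 = -46.0000
-8.0000·x + 0.0000·y = c_1−c_4 = -24.0000
solve first two rows → x=3.0000, y=3.5000
check cable 4: ‖A_4−P‖² = 37.2500 ≈ L_4² = 37.2500 ✓

(3.0000, 3.5000)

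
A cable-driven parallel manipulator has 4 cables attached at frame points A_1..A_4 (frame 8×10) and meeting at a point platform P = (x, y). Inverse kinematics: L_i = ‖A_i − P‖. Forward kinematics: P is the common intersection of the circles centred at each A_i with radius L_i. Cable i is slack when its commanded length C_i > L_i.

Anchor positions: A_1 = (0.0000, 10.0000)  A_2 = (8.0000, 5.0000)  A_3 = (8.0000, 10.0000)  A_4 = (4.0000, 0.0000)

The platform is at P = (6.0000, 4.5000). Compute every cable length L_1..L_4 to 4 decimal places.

L_1: Δ = A_1−P = (-6.0000, 5.5000) → ‖Δ‖ = √66.2500 = 8.1394
L_2: Δ = A_2−P = (2.0000, 0.5000) → ‖Δ‖ = √4.2500 = 2.0616
L_3: Δ = A_3−P = (2.0000, 5.5000) → ‖Δ‖ = √34.2500 = 5.8523
L_4: Δ = A_4−P = (-2.0000, -4.5000) → ‖Δ‖ = √24.2500 = 4.9244

(8.1394, 2.0616, 5.8523, 4.9244)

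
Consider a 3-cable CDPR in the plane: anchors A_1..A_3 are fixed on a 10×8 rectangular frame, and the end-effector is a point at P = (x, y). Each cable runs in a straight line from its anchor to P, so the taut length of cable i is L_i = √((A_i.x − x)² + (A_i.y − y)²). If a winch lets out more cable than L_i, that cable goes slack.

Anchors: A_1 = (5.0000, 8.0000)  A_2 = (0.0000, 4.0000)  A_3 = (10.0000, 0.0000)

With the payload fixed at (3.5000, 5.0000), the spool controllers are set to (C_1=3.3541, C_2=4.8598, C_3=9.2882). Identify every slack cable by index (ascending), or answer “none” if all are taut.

2, 3

cable 1: √((1.5000)²+(3.0000)²)=3.3541, C_1=3.3541: taut
cable 2: √((-3.5000)²+(-1.0000)²)=3.6401, C_2=4.8598: slack
cable 3: √((6.5000)²+(-5.0000)²)=8.2006, C_3=9.2882: slack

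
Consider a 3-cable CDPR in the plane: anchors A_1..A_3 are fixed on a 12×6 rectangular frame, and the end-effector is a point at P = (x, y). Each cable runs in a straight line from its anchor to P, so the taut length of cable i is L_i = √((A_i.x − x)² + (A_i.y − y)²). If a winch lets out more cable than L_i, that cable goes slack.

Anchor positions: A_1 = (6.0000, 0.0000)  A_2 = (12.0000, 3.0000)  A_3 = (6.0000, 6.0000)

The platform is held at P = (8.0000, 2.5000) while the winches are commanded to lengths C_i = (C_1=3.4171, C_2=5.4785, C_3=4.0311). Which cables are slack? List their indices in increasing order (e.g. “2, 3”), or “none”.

1, 2

i=1: geometric 3.2016 vs commanded 3.4171 ⇒ slack
i=2: geometric 4.0311 vs commanded 5.4785 ⇒ slack
i=3: geometric 4.0311 vs commanded 4.0311 ⇒ taut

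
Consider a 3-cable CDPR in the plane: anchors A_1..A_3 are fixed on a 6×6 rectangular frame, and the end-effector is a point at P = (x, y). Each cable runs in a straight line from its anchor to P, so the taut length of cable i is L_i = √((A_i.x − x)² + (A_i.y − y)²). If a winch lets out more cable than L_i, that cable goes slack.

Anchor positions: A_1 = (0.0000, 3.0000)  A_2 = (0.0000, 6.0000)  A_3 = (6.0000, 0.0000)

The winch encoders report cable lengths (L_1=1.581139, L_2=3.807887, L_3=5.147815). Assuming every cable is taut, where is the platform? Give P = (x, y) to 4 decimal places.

(1.5000, 2.5000)

circle eqns → linear via eq_j − eq_1; set k_j = A_j·A_j − L_j²
k_1 = 0.0000+9.0000−2.5000 = 6.5000
0.0000·x − 6.0000·y = k_1−k_2 = -15.0000
-12.0000·x + 6.0000·y = k_1−k_3 = -3.0000
solve first two rows → x=1.5000, y=2.5000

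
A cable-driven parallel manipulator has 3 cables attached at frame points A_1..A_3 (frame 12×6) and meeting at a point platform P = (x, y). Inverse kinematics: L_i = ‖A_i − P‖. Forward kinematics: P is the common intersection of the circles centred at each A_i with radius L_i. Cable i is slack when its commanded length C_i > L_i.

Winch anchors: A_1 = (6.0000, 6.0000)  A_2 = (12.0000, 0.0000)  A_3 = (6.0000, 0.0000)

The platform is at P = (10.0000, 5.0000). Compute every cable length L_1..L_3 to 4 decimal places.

(4.1231, 5.3852, 6.4031)

L_1: Δ = A_1−P = (-4.0000, 1.0000) → ‖Δ‖ = √17.0000 = 4.1231
L_2: Δ = A_2−P = (2.0000, -5.0000) → ‖Δ‖ = √29.0000 = 5.3852
L_3: Δ = A_3−P = (-4.0000, -5.0000) → ‖Δ‖ = √41.0000 = 6.4031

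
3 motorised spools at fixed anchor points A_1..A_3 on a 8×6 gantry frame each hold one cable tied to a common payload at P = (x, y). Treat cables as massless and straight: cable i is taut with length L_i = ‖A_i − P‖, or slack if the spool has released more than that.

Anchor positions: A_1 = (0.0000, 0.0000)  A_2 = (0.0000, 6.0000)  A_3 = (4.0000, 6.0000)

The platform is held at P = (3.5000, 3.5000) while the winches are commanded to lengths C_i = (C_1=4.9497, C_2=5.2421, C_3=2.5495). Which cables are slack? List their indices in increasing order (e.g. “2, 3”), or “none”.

2

i=1: geometric 4.9497 vs commanded 4.9497 ⇒ taut
i=2: geometric 4.3012 vs commanded 5.2421 ⇒ slack
i=3: geometric 2.5495 vs commanded 2.5495 ⇒ taut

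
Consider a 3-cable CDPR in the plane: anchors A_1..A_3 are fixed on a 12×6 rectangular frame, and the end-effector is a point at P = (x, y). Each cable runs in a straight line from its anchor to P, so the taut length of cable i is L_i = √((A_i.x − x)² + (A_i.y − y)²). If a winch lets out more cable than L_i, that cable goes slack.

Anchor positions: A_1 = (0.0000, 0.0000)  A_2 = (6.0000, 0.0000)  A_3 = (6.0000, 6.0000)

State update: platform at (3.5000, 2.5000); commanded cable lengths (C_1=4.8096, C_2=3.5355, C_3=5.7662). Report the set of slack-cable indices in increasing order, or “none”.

i=1: geometric 4.3012 vs commanded 4.8096 ⇒ slack
i=2: geometric 3.5355 vs commanded 3.5355 ⇒ taut
i=3: geometric 4.3012 vs commanded 5.7662 ⇒ slack

1, 3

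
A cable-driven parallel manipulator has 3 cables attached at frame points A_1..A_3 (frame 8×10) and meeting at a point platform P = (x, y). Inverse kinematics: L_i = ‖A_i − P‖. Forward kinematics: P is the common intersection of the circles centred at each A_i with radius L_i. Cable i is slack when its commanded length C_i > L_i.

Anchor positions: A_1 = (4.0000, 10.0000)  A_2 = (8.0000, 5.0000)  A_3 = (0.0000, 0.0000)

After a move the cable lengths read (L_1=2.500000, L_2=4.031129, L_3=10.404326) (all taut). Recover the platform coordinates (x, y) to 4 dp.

(6.0000, 8.5000)

each cable: (A_i−P)·(A_i−P) = L_i²; let k_i = ‖A_i‖²−L_i²
k_1 = 16.0000+100.0000−6.2500 = 109.7500
row 1: -8.0000x + 10.0000y = 37.0000  (k_2=72.7500)
row 2: 8.0000x + 20.0000y = 218.0000  (k_3=-108.2500)
Cramer on rows 1–2 → x = 6.0000, y = 8.5000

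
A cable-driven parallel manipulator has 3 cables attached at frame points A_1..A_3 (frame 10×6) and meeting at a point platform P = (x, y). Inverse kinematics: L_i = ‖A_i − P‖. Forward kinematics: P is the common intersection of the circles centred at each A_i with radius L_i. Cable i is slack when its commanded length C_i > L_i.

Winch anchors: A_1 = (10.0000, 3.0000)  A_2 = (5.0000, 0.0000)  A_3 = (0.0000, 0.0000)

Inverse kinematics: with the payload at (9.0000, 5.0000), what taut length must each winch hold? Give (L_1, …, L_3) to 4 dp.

L_1 = √((10.0000−9.0000)² + (3.0000−5.0000)²) = 2.2361
L_2 = √((5.0000−9.0000)² + (0.0000−5.0000)²) = 6.4031
L_3 = √((0.0000−9.0000)² + (0.0000−5.0000)²) = 10.2956

(2.2361, 6.4031, 10.2956)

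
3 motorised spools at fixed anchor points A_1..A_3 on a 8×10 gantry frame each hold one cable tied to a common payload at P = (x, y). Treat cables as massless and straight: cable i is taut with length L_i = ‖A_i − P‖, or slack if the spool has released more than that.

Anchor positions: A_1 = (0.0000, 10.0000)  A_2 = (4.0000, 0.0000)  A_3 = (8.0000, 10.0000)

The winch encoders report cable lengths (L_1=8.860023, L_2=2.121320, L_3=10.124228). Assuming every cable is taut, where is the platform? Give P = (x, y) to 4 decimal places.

each cable: (A_i−P)·(A_i−P) = L_i²; let k_i = ‖A_i‖²−L_i²
k_1 = 0.0000+100.0000−78.5000 = 21.5000
row 1: -8.0000x + 20.0000y = 10.0000  (k_2=11.5000)
row 2: -16.0000x + 0.0000y = -40.0000  (k_3=61.5000)
Cramer on rows 1–2 → x = 2.5000, y = 1.5000

(2.5000, 1.5000)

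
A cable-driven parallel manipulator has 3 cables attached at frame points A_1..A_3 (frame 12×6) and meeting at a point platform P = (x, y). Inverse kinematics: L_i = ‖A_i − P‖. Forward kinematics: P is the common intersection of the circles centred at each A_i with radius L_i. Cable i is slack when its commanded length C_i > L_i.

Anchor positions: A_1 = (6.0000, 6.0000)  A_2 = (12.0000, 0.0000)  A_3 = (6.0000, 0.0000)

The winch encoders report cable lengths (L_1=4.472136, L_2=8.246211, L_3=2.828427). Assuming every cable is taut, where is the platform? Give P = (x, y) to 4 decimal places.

(4.0000, 2.0000)

each cable: (A_i−P)·(A_i−P) = L_i²; let c_i = ‖A_i‖²−L_i²
c_1 = 36.0000+36.0000−20.0000 = 52.0000
row 1: -12.0000x + 12.0000y = -24.0000  (c_2=76.0000)
row 2: 0.0000x + 12.0000y = 24.0000  (c_3=28.0000)
Cramer on rows 1–2 → x = 4.0000, y = 2.0000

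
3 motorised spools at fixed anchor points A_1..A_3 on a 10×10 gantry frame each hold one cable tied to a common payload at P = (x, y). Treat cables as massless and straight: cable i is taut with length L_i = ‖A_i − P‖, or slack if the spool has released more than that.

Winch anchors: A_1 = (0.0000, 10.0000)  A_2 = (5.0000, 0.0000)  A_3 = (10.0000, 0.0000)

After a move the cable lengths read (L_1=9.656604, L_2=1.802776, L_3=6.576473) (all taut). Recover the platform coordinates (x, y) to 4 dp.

circle eqns → linear via eq_j − eq_1; set k_j = A_j·A_j − L_j²
k_1 = 0.0000+100.0000−93.2500 = 6.7500
-10.0000·x + 20.0000·y = k_1−k_2 = -15.0000
-20.0000·x + 20.0000·y = k_1−k_3 = -50.0000
solve first two rows → x=3.5000, y=1.0000

(3.5000, 1.0000)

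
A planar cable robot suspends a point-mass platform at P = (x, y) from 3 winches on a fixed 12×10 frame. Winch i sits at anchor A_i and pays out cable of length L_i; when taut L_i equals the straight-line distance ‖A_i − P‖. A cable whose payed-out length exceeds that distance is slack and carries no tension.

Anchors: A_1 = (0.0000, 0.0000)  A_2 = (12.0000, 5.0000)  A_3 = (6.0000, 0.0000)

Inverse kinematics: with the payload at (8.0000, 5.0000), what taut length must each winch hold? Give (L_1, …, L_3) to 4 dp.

(9.4340, 4.0000, 5.3852)

cable 1: Δx=-8.0000, Δy=-5.0000; L_1 = √(Δx²+Δy²) = 9.4340
cable 2: Δx=4.0000, Δy=0.0000; L_2 = √(Δx²+Δy²) = 4.0000
cable 3: Δx=-2.0000, Δy=-5.0000; L_3 = √(Δx²+Δy²) = 5.3852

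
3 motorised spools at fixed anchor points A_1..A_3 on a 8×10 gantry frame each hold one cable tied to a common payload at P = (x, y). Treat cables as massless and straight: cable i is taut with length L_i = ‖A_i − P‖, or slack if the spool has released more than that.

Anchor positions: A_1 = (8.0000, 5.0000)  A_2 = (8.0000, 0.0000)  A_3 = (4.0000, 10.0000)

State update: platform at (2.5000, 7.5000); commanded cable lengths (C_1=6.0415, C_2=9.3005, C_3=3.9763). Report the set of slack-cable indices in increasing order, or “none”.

cable 1: √((5.5000)²+(-2.5000)²)=6.0415, C_1=6.0415: taut
cable 2: √((5.5000)²+(-7.5000)²)=9.3005, C_2=9.3005: taut
cable 3: √((1.5000)²+(2.5000)²)=2.9155, C_3=3.9763: slack

3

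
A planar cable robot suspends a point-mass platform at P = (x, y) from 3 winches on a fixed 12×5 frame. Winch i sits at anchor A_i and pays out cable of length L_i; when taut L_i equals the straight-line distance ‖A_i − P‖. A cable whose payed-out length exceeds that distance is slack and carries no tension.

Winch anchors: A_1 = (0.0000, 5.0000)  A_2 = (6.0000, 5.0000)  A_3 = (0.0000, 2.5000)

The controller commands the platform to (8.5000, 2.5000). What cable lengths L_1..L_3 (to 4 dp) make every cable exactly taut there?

(8.8600, 3.5355, 8.5000)

L_1: Δ = A_1−P = (-8.5000, 2.5000) → ‖Δ‖ = √78.5000 = 8.8600
L_2: Δ = A_2−P = (-2.5000, 2.5000) → ‖Δ‖ = √12.5000 = 3.5355
L_3: Δ = A_3−P = (-8.5000, 0.0000) → ‖Δ‖ = √72.2500 = 8.5000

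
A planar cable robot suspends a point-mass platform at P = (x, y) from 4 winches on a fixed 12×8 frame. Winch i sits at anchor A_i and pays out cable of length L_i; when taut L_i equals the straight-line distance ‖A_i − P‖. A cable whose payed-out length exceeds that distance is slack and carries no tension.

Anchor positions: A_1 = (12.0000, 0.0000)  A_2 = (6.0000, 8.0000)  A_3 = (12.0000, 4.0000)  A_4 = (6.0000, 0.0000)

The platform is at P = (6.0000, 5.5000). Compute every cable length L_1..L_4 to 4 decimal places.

(8.1394, 2.5000, 6.1847, 5.5000)

cable 1: Δx=6.0000, Δy=-5.5000; L_1 = √(Δx²+Δy²) = 8.1394
cable 2: Δx=0.0000, Δy=2.5000; L_2 = √(Δx²+Δy²) = 2.5000
cable 3: Δx=6.0000, Δy=-1.5000; L_3 = √(Δx²+Δy²) = 6.1847
cable 4: Δx=0.0000, Δy=-5.5000; L_4 = √(Δx²+Δy²) = 5.5000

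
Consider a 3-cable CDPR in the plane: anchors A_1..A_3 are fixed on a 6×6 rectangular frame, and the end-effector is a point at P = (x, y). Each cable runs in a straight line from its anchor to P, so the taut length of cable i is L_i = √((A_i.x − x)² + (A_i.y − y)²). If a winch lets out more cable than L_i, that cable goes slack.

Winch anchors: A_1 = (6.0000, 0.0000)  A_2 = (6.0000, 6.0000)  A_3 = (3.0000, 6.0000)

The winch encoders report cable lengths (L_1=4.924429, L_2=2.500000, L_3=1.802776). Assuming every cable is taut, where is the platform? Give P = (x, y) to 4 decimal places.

(4.0000, 4.5000)

each cable: (A_i−P)·(A_i−P) = L_i²; let q_i = ‖A_i‖²−L_i²
q_1 = 36.0000+0.0000−24.2500 = 11.7500
row 1: 0.0000x − 12.0000y = -54.0000  (q_2=65.7500)
row 2: 6.0000x − 12.0000y = -30.0000  (q_3=41.7500)
Cramer on rows 1–2 → x = 4.0000, y = 4.5000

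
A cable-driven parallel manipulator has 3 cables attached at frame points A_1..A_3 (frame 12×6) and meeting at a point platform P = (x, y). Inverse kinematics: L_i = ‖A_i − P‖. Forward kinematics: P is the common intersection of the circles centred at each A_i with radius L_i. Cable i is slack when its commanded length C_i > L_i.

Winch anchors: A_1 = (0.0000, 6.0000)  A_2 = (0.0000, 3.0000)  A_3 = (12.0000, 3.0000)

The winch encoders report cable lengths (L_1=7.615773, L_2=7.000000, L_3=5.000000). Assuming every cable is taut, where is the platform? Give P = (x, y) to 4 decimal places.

each cable: (A_i−P)·(A_i−P) = L_i²; let q_i = ‖A_i‖²−L_i²
q_1 = 0.0000+36.0000−58.0000 = -22.0000
row 1: 0.0000x + 6.0000y = 18.0000  (q_2=-40.0000)
row 2: -24.0000x + 6.0000y = -150.0000  (q_3=128.0000)
Cramer on rows 1–2 → x = 7.0000, y = 3.0000

(7.0000, 3.0000)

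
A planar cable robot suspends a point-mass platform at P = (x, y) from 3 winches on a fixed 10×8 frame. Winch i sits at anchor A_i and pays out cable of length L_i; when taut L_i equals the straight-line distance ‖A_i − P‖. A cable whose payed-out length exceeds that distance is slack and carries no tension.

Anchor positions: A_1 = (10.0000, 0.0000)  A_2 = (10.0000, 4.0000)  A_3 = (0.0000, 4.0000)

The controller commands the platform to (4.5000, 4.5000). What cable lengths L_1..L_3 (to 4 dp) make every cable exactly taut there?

L_1: Δ = A_1−P = (5.5000, -4.5000) → ‖Δ‖ = √50.5000 = 7.1063
L_2: Δ = A_2−P = (5.5000, -0.5000) → ‖Δ‖ = √30.5000 = 5.5227
L_3: Δ = A_3−P = (-4.5000, -0.5000) → ‖Δ‖ = √20.5000 = 4.5277

(7.1063, 5.5227, 4.5277)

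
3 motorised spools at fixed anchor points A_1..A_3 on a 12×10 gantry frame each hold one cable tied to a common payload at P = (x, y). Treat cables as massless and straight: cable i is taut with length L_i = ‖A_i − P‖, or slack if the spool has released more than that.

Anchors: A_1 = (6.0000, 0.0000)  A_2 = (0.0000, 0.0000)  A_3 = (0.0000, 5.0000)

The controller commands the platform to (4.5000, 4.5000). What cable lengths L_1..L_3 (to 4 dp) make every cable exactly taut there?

(4.7434, 6.3640, 4.5277)

L_1: Δ = A_1−P = (1.5000, -4.5000) → ‖Δ‖ = √22.5000 = 4.7434
L_2: Δ = A_2−P = (-4.5000, -4.5000) → ‖Δ‖ = √40.5000 = 6.3640
L_3: Δ = A_3−P = (-4.5000, 0.5000) → ‖Δ‖ = √20.5000 = 4.5277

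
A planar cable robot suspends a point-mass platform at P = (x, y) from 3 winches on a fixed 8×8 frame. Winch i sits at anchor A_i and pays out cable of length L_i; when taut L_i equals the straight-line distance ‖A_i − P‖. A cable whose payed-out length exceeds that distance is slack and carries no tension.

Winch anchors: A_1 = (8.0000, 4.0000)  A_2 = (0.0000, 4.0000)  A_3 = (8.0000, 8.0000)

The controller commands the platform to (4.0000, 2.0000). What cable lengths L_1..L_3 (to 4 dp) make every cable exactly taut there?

L_1: Δ = A_1−P = (4.0000, 2.0000) → ‖Δ‖ = √20.0000 = 4.4721
L_2: Δ = A_2−P = (-4.0000, 2.0000) → ‖Δ‖ = √20.0000 = 4.4721
L_3: Δ = A_3−P = (4.0000, 6.0000) → ‖Δ‖ = √52.0000 = 7.2111

(4.4721, 4.4721, 7.2111)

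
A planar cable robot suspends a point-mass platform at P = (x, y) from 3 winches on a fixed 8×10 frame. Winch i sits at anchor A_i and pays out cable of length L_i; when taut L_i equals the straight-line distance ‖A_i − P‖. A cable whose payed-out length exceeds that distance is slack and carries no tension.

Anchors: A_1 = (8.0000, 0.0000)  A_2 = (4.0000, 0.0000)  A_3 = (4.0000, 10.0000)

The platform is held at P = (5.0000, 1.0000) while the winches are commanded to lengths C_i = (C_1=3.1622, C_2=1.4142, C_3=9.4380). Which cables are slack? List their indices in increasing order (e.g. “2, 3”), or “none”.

3

cable 1: √((3.0000)²+(-1.0000)²)=3.1623, C_1=3.1622: taut
cable 2: √((-1.0000)²+(-1.0000)²)=1.4142, C_2=1.4142: taut
cable 3: √((-1.0000)²+(9.0000)²)=9.0554, C_3=9.4380: slack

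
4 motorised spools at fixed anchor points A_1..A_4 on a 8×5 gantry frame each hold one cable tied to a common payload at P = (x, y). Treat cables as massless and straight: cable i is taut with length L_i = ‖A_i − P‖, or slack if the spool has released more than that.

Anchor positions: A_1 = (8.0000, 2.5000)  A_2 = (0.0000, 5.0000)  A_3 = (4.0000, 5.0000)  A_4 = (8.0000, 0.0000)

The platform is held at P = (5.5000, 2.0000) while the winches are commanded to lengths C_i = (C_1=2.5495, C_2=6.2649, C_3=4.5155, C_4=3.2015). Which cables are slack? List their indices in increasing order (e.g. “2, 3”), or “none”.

cable 1: √((2.5000)²+(0.5000)²)=2.5495, C_1=2.5495: taut
cable 2: √((-5.5000)²+(3.0000)²)=6.2650, C_2=6.2649: taut
cable 3: √((-1.5000)²+(3.0000)²)=3.3541, C_3=4.5155: slack
cable 4: √((2.5000)²+(-2.0000)²)=3.2016, C_4=3.2015: taut

3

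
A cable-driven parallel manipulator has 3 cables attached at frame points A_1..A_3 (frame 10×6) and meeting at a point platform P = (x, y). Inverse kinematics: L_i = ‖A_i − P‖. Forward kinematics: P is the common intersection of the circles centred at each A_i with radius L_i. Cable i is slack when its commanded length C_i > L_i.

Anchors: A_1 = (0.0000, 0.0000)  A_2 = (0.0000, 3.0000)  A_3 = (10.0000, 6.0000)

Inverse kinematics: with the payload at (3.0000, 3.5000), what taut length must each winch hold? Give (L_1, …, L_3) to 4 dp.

(4.6098, 3.0414, 7.4330)

L_1 = √((0.0000−3.0000)² + (0.0000−3.5000)²) = 4.6098
L_2 = √((0.0000−3.0000)² + (3.0000−3.5000)²) = 3.0414
L_3 = √((10.0000−3.0000)² + (6.0000−3.5000)²) = 7.4330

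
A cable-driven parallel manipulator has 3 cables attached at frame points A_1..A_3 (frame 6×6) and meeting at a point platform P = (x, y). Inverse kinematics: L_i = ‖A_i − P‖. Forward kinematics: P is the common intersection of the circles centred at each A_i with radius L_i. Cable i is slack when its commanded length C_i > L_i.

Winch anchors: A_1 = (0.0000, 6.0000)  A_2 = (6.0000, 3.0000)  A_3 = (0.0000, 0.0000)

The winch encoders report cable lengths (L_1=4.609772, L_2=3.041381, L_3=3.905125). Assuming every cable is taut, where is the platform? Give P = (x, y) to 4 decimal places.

circle eqns → linear via eq_j − eq_1; set k_j = A_j·A_j − L_j²
k_1 = 0.0000+36.0000−21.2500 = 14.7500
-12.0000·x + 6.0000·y = k_1−k_2 = -21.0000
0.0000·x + 12.0000·y = k_1−k_3 = 30.0000
solve first two rows → x=3.0000, y=2.5000

(3.0000, 2.5000)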